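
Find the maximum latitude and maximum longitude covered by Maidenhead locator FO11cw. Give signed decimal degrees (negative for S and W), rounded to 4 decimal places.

Field F=5, O=14: +5·20° lon, +14·10° lat → SW at lon -80°, lat 50°.
Square 1, 1: +1·2° lon, +1·1° lat → SW at lon -78°, lat 51°.
Subsquare c=2, w=22: +2·0.0833333° lon, +22·0.0416667° lat → SW at lon -77.8333°, lat 51.9167°.
Cell spans 0.0833333° lon × 0.0416667° lat. NE corner is SW corner plus one full cell.
latitude 51.9583, longitude -77.7500.

51.9583, -77.7500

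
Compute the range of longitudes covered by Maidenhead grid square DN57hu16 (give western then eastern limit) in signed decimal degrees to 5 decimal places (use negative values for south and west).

-109.40833, -109.40000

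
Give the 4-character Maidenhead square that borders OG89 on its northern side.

OH80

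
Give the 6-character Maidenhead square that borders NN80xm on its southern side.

NN80xl

Latitude subsquare m = 12; −1 → 11 = l.
The longitude characters are unchanged.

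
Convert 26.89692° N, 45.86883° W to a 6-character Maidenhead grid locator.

GL76bv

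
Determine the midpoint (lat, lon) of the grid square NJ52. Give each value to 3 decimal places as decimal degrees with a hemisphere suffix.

2.500° N, 91.000° E

Field N=13, J=9: +13·20° lon, +9·10° lat → SW at lon 80°, lat 0°.
Square 5, 2: +5·2° lon, +2·1° lat → SW at lon 90°, lat 2°.
Cell spans 2° lon × 1° lat. Centre is SW corner plus half of each.
latitude 2.500° N, longitude 91.000° E.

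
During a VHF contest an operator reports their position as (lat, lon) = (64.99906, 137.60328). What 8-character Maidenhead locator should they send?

PP84tx29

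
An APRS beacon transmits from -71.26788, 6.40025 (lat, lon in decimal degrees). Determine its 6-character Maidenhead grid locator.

JB38er

Offset from 180°W / 90°S: lon 186.4002°, lat 18.7321°.
Field: 186.4002/20 → 9 → J, 18.7321/10 → 1 → B; chars JB.
Square: 6.4002/2 → 3, 8.7321/1 → 8; chars 38.
Subsquare: 0.4002/0.0833333 → 4 → e, 0.7321/0.0416667 → 17 → r; chars er.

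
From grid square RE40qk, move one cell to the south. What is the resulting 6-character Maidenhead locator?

RE40qj

Latitude subsquare k = 10; −1 → 9 = j.
The longitude characters are unchanged.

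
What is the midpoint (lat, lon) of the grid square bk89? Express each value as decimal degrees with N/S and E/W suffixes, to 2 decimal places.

Field B=1, K=10: +1·20° lon, +10·10° lat → SW at lon -160°, lat 10°.
Square 8, 9: +8·2° lon, +9·1° lat → SW at lon -144°, lat 19°.
Cell spans 2° lon × 1° lat. Centre is SW corner plus half of each.
latitude 19.50° N, longitude 143.00° W.

19.50° N, 143.00° W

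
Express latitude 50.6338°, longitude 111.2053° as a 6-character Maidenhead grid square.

Offset from 180°W / 90°S: lon 291.2053°, lat 140.6338°.
Field: 291.2053/20 → 14 → O, 140.6338/10 → 14 → O; chars OO.
Square: 11.2053/2 → 5, 0.6338/1 → 0; chars 50.
Subsquare: 1.2053/0.0833333 → 14 → o, 0.6338/0.0416667 → 15 → p; chars op.

OO50op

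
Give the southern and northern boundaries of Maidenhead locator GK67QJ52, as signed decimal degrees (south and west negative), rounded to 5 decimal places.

17.38333, 17.38750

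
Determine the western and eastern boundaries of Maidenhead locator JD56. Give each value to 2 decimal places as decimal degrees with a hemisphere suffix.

10.00° E, 12.00° E

Field J=9, D=3: +9·20° lon, +3·10° lat → SW at lon 0°, lat -60°.
Square 5, 6: +5·2° lon, +6·1° lat → SW at lon 10°, lat -54°.
Cell spans 2° lon × 1° lat.
west 10.00° E, east 12.00° E.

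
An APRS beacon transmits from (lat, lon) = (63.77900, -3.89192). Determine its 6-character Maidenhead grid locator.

IP83bs

Shift to the Maidenhead origin (180°W, 90°S): lon 176.1081, lat 153.7790.
Field: 176.1081/20 → 8 → I, 153.7790/10 → 15 → P; chars IP.
Square: 16.1081/2 → 8, 3.7790/1 → 3; chars 83.
Subsquare: 0.1081/0.0833333 → 1 → b, 0.7790/0.0416667 → 18 → s; chars bs.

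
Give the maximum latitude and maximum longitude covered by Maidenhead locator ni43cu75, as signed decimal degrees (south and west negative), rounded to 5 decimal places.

Field N=13, I=8: +13·20° lon, +8·10° lat → SW at lon 80°, lat -10°.
Square 4, 3: +4·2° lon, +3·1° lat → SW at lon 88°, lat -7°.
Subsquare c=2, u=20: +2·0.0833333° lon, +20·0.0416667° lat → SW at lon 88.1667°, lat -6.16667°.
Extended square 7, 5: +7·0.00833333° lon, +5·0.00416667° lat → SW at lon 88.225°, lat -6.14583°.
Cell spans 0.00833333° lon × 0.00416667° lat. NE corner is SW corner plus one full cell.
latitude -6.14167, longitude 88.23333.

-6.14167, 88.23333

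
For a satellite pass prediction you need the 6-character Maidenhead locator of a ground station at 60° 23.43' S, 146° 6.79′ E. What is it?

Offset from 180°W / 90°S: lon 326.1132°, lat 29.6095°.
Field (20°×10°, letters A–R): 326.1132/20 → 16 → Q, 29.6095/10 → 2 → C; chars QC.
Square (2°×1°, digits 0–9): 6.1132/2 → 3, 9.6095/1 → 9; chars 39.
Subsquare (5′×2.5′, letters a–x): 0.1132/0.0833333 → 1 → b, 0.6095/0.0416667 → 14 → o; chars bo.

QC39bo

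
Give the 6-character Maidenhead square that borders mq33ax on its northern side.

Latitude subsquare x = 23; +1 → 24, wraps to 0 = a, carry into square.
Latitude square 3; +1 → 4.
The longitude characters are unchanged.

MQ34aa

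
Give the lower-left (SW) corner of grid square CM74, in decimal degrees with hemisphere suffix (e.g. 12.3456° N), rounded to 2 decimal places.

34.00° N, 126.00° W

Field C=2, M=12: +2·20° lon, +12·10° lat → SW at lon -140°, lat 30°.
Square 7, 4: +7·2° lon, +4·1° lat → SW at lon -126°, lat 34°.
latitude 34.00° N, longitude 126.00° W.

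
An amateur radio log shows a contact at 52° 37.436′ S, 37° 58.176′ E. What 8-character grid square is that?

Shift to the Maidenhead origin (180°W, 90°S): lon 217.96960, lat 37.37607.
Field (20°×10°, letters A–R): 217.96960/20 → 10 → K, 37.37607/10 → 3 → D; chars KD.
Square (2°×1°, digits 0–9): 17.96960/2 → 8, 7.37607/1 → 7; chars 87.
Subsquare (5′×2.5′, letters a–x): 1.96960/0.0833333 → 23 → x, 0.37607/0.0416667 → 9 → j; chars xj.
Extended square (30″×15″, digits 0–9): 0.05293/0.00833333 → 6, 0.00107/0.00416667 → 0; chars 60.

KD87xj60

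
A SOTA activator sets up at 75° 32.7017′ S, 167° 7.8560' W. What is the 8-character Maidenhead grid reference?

AB64kk49

Add 180° to longitude and 90° to latitude: 12.86907, 14.45497.
Field: 12.86907/20 → 0 → A, 14.45497/10 → 1 → B; chars AB.
Square: 12.86907/2 → 6, 4.45497/1 → 4; chars 64.
Subsquare: 0.86907/0.0833333 → 10 → k, 0.45497/0.0416667 → 10 → k; chars kk.
Extended square: 0.03573/0.00833333 → 4, 0.03830/0.00416667 → 9; chars 49.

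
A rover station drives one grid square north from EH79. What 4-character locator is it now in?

EI70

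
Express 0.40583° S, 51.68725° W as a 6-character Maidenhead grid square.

GI49do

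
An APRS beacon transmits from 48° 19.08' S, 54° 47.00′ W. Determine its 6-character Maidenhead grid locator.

Shift to the Maidenhead origin (180°W, 90°S): lon 125.2167, lat 41.6820.
Field (20°×10°, letters A–R): 125.2167/20 → 6 → G, 41.6820/10 → 4 → E; chars GE.
Square (2°×1°, digits 0–9): 5.2167/2 → 2, 1.6820/1 → 1; chars 21.
Subsquare (5′×2.5′, letters a–x): 1.2167/0.0833333 → 14 → o, 0.6820/0.0416667 → 16 → q; chars oq.

GE21oq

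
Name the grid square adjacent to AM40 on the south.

AL49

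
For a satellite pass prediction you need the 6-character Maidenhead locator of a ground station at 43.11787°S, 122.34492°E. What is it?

Add 180° to longitude and 90° to latitude: 302.3449, 46.8821.
Field: 302.3449/20 → 15 → P, 46.8821/10 → 4 → E; chars PE.
Square: 2.3449/2 → 1, 6.8821/1 → 6; chars 16.
Subsquare: 0.3449/0.0833333 → 4 → e, 0.8821/0.0416667 → 21 → v; chars ev.

PE16ev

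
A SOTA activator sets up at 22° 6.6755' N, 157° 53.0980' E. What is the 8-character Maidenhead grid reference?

Shift to the Maidenhead origin (180°W, 90°S): lon 337.88497, lat 112.11126.
Field (20°×10°, letters A–R): lon ⌊337.88497/20⌋ = 16 → Q; lat ⌊112.11126/10⌋ = 11 → L.
Square (2°×1°, digits 0–9): lon ⌊17.88497/2⌋ = 8; lat ⌊2.11126/1⌋ = 2.
Subsquare (5′×2.5′, letters a–x): lon ⌊1.88497/0.0833333⌋ = 22 → w; lat ⌊0.11126/0.0416667⌋ = 2 → c.
Extended square (30″×15″, digits 0–9): lon ⌊0.05163/0.00833333⌋ = 6; lat ⌊0.02792/0.00416667⌋ = 6.

QL82wc66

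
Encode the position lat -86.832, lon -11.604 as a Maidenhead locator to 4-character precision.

Shift to the Maidenhead origin (180°W, 90°S): lon 168.40, lat 3.17.
Field (20°×10°, letters A–R): lon ⌊168.40/20⌋ = 8 → I; lat ⌊3.17/10⌋ = 0 → A.
Square (2°×1°, digits 0–9): lon ⌊8.40/2⌋ = 4; lat ⌊3.17/1⌋ = 3.

IA43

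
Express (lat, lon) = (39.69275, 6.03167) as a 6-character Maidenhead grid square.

Offset from 180°W / 90°S: lon 186.0317°, lat 129.6927°.
Field (20°×10°, letters A–R): lon ⌊186.0317/20⌋ = 9 → J; lat ⌊129.6927/10⌋ = 12 → M.
Square (2°×1°, digits 0–9): lon ⌊6.0317/2⌋ = 3; lat ⌊9.6927/1⌋ = 9.
Subsquare (5′×2.5′, letters a–x): lon ⌊0.0317/0.0833333⌋ = 0 → a; lat ⌊0.6927/0.0416667⌋ = 16 → q.

JM39aq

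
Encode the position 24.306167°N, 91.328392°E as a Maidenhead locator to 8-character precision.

NL54ph93

Shift to the Maidenhead origin (180°W, 90°S): lon 271.32839, lat 114.30617.
Field: 271.32839/20 → 13 → N, 114.30617/10 → 11 → L; chars NL.
Square: 11.32839/2 → 5, 4.30617/1 → 4; chars 54.
Subsquare: 1.32839/0.0833333 → 15 → p, 0.30617/0.0416667 → 7 → h; chars ph.
Extended square: 0.07839/0.00833333 → 9, 0.01450/0.00416667 → 3; chars 93.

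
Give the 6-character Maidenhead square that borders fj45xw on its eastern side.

FJ55aw

Longitude subsquare x = 23; +1 → 24, wraps to 0 = a, carry into square.
Longitude square 4; +1 → 5.
The latitude characters are unchanged.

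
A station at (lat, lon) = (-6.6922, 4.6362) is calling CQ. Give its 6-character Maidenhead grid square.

JI23hh

Offset from 180°W / 90°S: lon 184.6362°, lat 83.3078°.
Field (20°×10°, letters A–R): lon ⌊184.6362/20⌋ = 9 → J; lat ⌊83.3078/10⌋ = 8 → I.
Square (2°×1°, digits 0–9): lon ⌊4.6362/2⌋ = 2; lat ⌊3.3078/1⌋ = 3.
Subsquare (5′×2.5′, letters a–x): lon ⌊0.6362/0.0833333⌋ = 7 → h; lat ⌊0.3078/0.0416667⌋ = 7 → h.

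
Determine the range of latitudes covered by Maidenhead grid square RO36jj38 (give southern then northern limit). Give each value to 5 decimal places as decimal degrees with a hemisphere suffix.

Field R=17, O=14: +17·20° lon, +14·10° lat → SW at lon 160°, lat 50°.
Square 3, 6: +3·2° lon, +6·1° lat → SW at lon 166°, lat 56°.
Subsquare j=9, j=9: +9·0.0833333° lon, +9·0.0416667° lat → SW at lon 166.75°, lat 56.375°.
Extended square 3, 8: +3·0.00833333° lon, +8·0.00416667° lat → SW at lon 166.775°, lat 56.4083°.
Cell spans 0.00833333° lon × 0.00416667° lat.
south 56.40833° N, north 56.41250° N.

56.40833° N, 56.41250° N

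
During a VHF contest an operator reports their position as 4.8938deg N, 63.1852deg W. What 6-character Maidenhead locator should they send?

FJ84jv

Shift to the Maidenhead origin (180°W, 90°S): lon 116.8148, lat 94.8938.
Field: lon ⌊116.8148/20⌋ = 5 → F; lat ⌊94.8938/10⌋ = 9 → J.
Square: lon ⌊16.8148/2⌋ = 8; lat ⌊4.8938/1⌋ = 4.
Subsquare: lon ⌊0.8148/0.0833333⌋ = 9 → j; lat ⌊0.8938/0.0416667⌋ = 21 → v.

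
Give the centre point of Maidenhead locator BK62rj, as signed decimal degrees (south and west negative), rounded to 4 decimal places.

Field B=1, K=10: +1·20° lon, +10·10° lat → SW at lon -160°, lat 10°.
Square 6, 2: +6·2° lon, +2·1° lat → SW at lon -148°, lat 12°.
Subsquare r=17, j=9: +17·0.0833333° lon, +9·0.0416667° lat → SW at lon -146.583°, lat 12.375°.
Cell spans 0.0833333° lon × 0.0416667° lat. Centre is SW corner plus half of each.
latitude 12.3958, longitude -146.5417.

12.3958, -146.5417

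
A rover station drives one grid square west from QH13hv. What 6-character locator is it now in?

Longitude subsquare h = 7; −1 → 6 = g.
The latitude characters are unchanged.

QH13gv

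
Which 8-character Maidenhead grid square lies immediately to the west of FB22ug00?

FB22tg90

Longitude extended square 0; −1 → -1, wraps to 9, carry into subsquare.
Longitude subsquare u = 20; −1 → 19 = t.
The latitude characters are unchanged.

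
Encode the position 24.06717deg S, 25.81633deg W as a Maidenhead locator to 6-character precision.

Add 180° to longitude and 90° to latitude: 154.1837, 65.9328.
Field: 154.1837/20 → 7 → H, 65.9328/10 → 6 → G; chars HG.
Square: 14.1837/2 → 7, 5.9328/1 → 5; chars 75.
Subsquare: 0.1837/0.0833333 → 2 → c, 0.9328/0.0416667 → 22 → w; chars cw.

HG75cw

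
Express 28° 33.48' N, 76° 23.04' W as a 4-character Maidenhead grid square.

FL18

Shift to the Maidenhead origin (180°W, 90°S): lon 103.62, lat 118.56.
Field: lon ⌊103.62/20⌋ = 5 → F; lat ⌊118.56/10⌋ = 11 → L.
Square: lon ⌊3.62/2⌋ = 1; lat ⌊8.56/1⌋ = 8.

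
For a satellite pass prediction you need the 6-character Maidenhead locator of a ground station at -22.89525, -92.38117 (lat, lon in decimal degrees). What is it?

Shift to the Maidenhead origin (180°W, 90°S): lon 87.6188, lat 67.1047.
Field: 87.6188/20 → 4 → E, 67.1047/10 → 6 → G; chars EG.
Square: 7.6188/2 → 3, 7.1047/1 → 7; chars 37.
Subsquare: 1.6188/0.0833333 → 19 → t, 0.1047/0.0416667 → 2 → c; chars tc.

EG37tc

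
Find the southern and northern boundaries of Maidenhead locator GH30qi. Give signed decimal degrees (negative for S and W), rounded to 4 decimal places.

Field G=6, H=7: +6·20° lon, +7·10° lat → SW at lon -60°, lat -20°.
Square 3, 0: +3·2° lon, +0·1° lat → SW at lon -54°, lat -20°.
Subsquare q=16, i=8: +16·0.0833333° lon, +8·0.0416667° lat → SW at lon -52.6667°, lat -19.6667°.
Cell spans 0.0833333° lon × 0.0416667° lat.
south -19.6667, north -19.6250.

-19.6667, -19.6250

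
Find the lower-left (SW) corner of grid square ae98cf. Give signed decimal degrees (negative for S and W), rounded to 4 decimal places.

Field A=0, E=4: +0·20° lon, +4·10° lat → SW at lon -180°, lat -50°.
Square 9, 8: +9·2° lon, +8·1° lat → SW at lon -162°, lat -42°.
Subsquare c=2, f=5: +2·0.0833333° lon, +5·0.0416667° lat → SW at lon -161.833°, lat -41.7917°.
latitude -41.7917, longitude -161.8333.

-41.7917, -161.8333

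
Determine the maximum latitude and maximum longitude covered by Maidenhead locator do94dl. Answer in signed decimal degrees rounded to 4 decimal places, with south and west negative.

54.5000, -101.6667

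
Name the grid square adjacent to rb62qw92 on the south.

RB62qw91

Latitude extended square 2; −1 → 1.
The longitude characters are unchanged.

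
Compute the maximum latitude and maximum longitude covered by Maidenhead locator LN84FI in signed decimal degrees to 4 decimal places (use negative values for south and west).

Field L=11, N=13: +11·20° lon, +13·10° lat → SW at lon 40°, lat 40°.
Square 8, 4: +8·2° lon, +4·1° lat → SW at lon 56°, lat 44°.
Subsquare f=5, i=8: +5·0.0833333° lon, +8·0.0416667° lat → SW at lon 56.4167°, lat 44.3333°.
Cell spans 0.0833333° lon × 0.0416667° lat. NE corner is SW corner plus one full cell.
latitude 44.3750, longitude 56.5000.

44.3750, 56.5000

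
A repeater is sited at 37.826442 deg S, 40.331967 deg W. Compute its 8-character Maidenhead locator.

Offset from 180°W / 90°S: lon 139.66803°, lat 52.17356°.
Field: 139.66803/20 → 6 → G, 52.17356/10 → 5 → F; chars GF.
Square: 19.66803/2 → 9, 2.17356/1 → 2; chars 92.
Subsquare: 1.66803/0.0833333 → 20 → u, 0.17356/0.0416667 → 4 → e; chars ue.
Extended square: 0.00137/0.00833333 → 0, 0.00689/0.00416667 → 1; chars 01.

GF92ue01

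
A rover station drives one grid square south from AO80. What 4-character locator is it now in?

AN89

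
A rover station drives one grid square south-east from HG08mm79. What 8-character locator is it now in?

HG08mm88

Longitude extended square 7; +1 → 8.
Latitude extended square 9; −1 → 8.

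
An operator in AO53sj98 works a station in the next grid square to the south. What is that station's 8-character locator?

AO53sj97

Latitude extended square 8; −1 → 7.
The longitude characters are unchanged.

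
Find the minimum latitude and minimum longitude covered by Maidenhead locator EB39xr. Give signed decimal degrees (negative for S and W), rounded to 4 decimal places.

Field E=4, B=1: +4·20° lon, +1·10° lat → SW at lon -100°, lat -80°.
Square 3, 9: +3·2° lon, +9·1° lat → SW at lon -94°, lat -71°.
Subsquare x=23, r=17: +23·0.0833333° lon, +17·0.0416667° lat → SW at lon -92.0833°, lat -70.2917°.
latitude -70.2917, longitude -92.0833.

-70.2917, -92.0833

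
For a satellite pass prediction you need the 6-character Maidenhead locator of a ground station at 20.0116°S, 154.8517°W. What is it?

BG29nx

Add 180° to longitude and 90° to latitude: 25.1483, 69.9884.
Field (20°×10°, letters A–R): 25.1483/20 → 1 → B, 69.9884/10 → 6 → G; chars BG.
Square (2°×1°, digits 0–9): 5.1483/2 → 2, 9.9884/1 → 9; chars 29.
Subsquare (5′×2.5′, letters a–x): 1.1483/0.0833333 → 13 → n, 0.9884/0.0416667 → 23 → x; chars nx.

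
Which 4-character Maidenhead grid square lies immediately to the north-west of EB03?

DB94

Longitude square 0; −1 → -1, wraps to 9, carry into field.
Longitude field E = 4; −1 → 3 = D.
Latitude square 3; +1 → 4.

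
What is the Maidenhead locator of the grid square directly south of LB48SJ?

LB48si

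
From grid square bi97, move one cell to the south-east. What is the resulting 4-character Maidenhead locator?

Longitude square 9; +1 → 10, wraps to 0, carry into field.
Longitude field B = 1; +1 → 2 = C.
Latitude square 7; −1 → 6.

CI06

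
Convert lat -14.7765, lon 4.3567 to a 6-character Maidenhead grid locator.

JH25ef

Offset from 180°W / 90°S: lon 184.3567°, lat 75.2235°.
Field (20°×10°, letters A–R): lon ⌊184.3567/20⌋ = 9 → J; lat ⌊75.2235/10⌋ = 7 → H.
Square (2°×1°, digits 0–9): lon ⌊4.3567/2⌋ = 2; lat ⌊5.2235/1⌋ = 5.
Subsquare (5′×2.5′, letters a–x): lon ⌊0.3567/0.0833333⌋ = 4 → e; lat ⌊0.2235/0.0416667⌋ = 5 → f.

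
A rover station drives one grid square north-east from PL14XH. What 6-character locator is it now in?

PL24ai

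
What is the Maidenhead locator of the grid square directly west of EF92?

EF82

Longitude square 9; −1 → 8.
The latitude characters are unchanged.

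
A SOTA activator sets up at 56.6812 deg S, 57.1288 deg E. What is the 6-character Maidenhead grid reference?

LD83nh

Offset from 180°W / 90°S: lon 237.1288°, lat 33.3188°.
Field: lon ⌊237.1288/20⌋ = 11 → L; lat ⌊33.3188/10⌋ = 3 → D.
Square: lon ⌊17.1288/2⌋ = 8; lat ⌊3.3188/1⌋ = 3.
Subsquare: lon ⌊1.1288/0.0833333⌋ = 13 → n; lat ⌊0.3188/0.0416667⌋ = 7 → h.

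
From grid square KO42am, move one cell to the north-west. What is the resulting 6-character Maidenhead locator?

KO32xn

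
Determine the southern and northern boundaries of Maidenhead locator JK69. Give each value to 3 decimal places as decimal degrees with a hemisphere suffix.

19.000° N, 20.000° N

Field J=9, K=10: +9·20° lon, +10·10° lat → SW at lon 0°, lat 10°.
Square 6, 9: +6·2° lon, +9·1° lat → SW at lon 12°, lat 19°.
Cell spans 2° lon × 1° lat.
south 19.000° N, north 20.000° N.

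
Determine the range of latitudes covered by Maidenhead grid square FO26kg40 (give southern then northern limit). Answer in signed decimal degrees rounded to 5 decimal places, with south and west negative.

Field F=5, O=14: +5·20° lon, +14·10° lat → SW at lon -80°, lat 50°.
Square 2, 6: +2·2° lon, +6·1° lat → SW at lon -76°, lat 56°.
Subsquare k=10, g=6: +10·0.0833333° lon, +6·0.0416667° lat → SW at lon -75.1667°, lat 56.25°.
Extended square 4, 0: +4·0.00833333° lon, +0·0.00416667° lat → SW at lon -75.1333°, lat 56.25°.
Cell spans 0.00833333° lon × 0.00416667° lat.
south 56.25000, north 56.25417.

56.25000, 56.25417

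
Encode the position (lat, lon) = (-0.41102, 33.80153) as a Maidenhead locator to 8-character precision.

Shift to the Maidenhead origin (180°W, 90°S): lon 213.80153, lat 89.58898.
Field: lon ⌊213.80153/20⌋ = 10 → K; lat ⌊89.58898/10⌋ = 8 → I.
Square: lon ⌊13.80153/2⌋ = 6; lat ⌊9.58898/1⌋ = 9.
Subsquare: lon ⌊1.80153/0.0833333⌋ = 21 → v; lat ⌊0.58898/0.0416667⌋ = 14 → o.
Extended square: lon ⌊0.05153/0.00833333⌋ = 6; lat ⌊0.00565/0.00416667⌋ = 1.

KI69vo61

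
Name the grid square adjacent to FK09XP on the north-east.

Longitude subsquare x = 23; +1 → 24, wraps to 0 = a, carry into square.
Longitude square 0; +1 → 1.
Latitude subsquare p = 15; +1 → 16 = q.

FK19aq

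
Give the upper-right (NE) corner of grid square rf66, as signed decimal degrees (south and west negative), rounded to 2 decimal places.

-33.00, 174.00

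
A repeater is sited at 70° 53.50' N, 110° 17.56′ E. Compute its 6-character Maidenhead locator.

OQ50dv

Offset from 180°W / 90°S: lon 290.2927°, lat 160.8917°.
Field: 290.2927/20 → 14 → O, 160.8917/10 → 16 → Q; chars OQ.
Square: 10.2927/2 → 5, 0.8917/1 → 0; chars 50.
Subsquare: 0.2927/0.0833333 → 3 → d, 0.8917/0.0416667 → 21 → v; chars dv.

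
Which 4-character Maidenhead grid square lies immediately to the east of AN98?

BN08

Longitude square 9; +1 → 10, wraps to 0, carry into field.
Longitude field A = 0; +1 → 1 = B.
The latitude characters are unchanged.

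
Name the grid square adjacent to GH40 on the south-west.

GG39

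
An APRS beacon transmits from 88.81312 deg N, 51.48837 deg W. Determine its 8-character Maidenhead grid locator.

GR48gt15

Add 180° to longitude and 90° to latitude: 128.51163, 178.81312.
Field (20°×10°, letters A–R): 128.51163/20 → 6 → G, 178.81312/10 → 17 → R; chars GR.
Square (2°×1°, digits 0–9): 8.51163/2 → 4, 8.81312/1 → 8; chars 48.
Subsquare (5′×2.5′, letters a–x): 0.51163/0.0833333 → 6 → g, 0.81312/0.0416667 → 19 → t; chars gt.
Extended square (30″×15″, digits 0–9): 0.01163/0.00833333 → 1, 0.02145/0.00416667 → 5; chars 15.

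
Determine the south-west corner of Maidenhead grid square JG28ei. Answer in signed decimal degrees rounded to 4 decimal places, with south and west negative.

-21.6667, 4.3333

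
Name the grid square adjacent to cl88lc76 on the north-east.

CL88lc87

Longitude extended square 7; +1 → 8.
Latitude extended square 6; +1 → 7.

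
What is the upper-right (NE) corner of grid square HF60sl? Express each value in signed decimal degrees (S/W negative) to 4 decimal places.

-39.5000, -26.4167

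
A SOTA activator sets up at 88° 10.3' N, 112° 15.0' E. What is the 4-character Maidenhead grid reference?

OR68

Add 180° to longitude and 90° to latitude: 292.25, 178.17.
Field: 292.25/20 → 14 → O, 178.17/10 → 17 → R; chars OR.
Square: 12.25/2 → 6, 8.17/1 → 8; chars 68.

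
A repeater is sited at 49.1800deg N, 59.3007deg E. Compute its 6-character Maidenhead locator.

LN99pe

Offset from 180°W / 90°S: lon 239.3007°, lat 139.1800°.
Field: 239.3007/20 → 11 → L, 139.1800/10 → 13 → N; chars LN.
Square: 19.3007/2 → 9, 9.1800/1 → 9; chars 99.
Subsquare: 1.3007/0.0833333 → 15 → p, 0.1800/0.0416667 → 4 → e; chars pe.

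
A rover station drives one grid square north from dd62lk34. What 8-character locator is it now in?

DD62lk35

Latitude extended square 4; +1 → 5.
The longitude characters are unchanged.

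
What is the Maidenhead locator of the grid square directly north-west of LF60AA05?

LF50xa96

Longitude extended square 0; −1 → -1, wraps to 9, carry into subsquare.
Longitude subsquare a = 0; −1 → -1, wraps to 23 = x, carry into square.
Longitude square 6; −1 → 5.
Latitude extended square 5; +1 → 6.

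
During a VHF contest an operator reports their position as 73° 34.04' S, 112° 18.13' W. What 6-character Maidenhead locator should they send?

Shift to the Maidenhead origin (180°W, 90°S): lon 67.6978, lat 16.4327.
Field: lon ⌊67.6978/20⌋ = 3 → D; lat ⌊16.4327/10⌋ = 1 → B.
Square: lon ⌊7.6978/2⌋ = 3; lat ⌊6.4327/1⌋ = 6.
Subsquare: lon ⌊1.6978/0.0833333⌋ = 20 → u; lat ⌊0.4327/0.0416667⌋ = 10 → k.

DB36uk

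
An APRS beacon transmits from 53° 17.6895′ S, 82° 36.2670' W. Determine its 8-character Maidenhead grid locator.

ED86qq79

Shift to the Maidenhead origin (180°W, 90°S): lon 97.39555, lat 36.70517.
Field (20°×10°, letters A–R): lon ⌊97.39555/20⌋ = 4 → E; lat ⌊36.70517/10⌋ = 3 → D.
Square (2°×1°, digits 0–9): lon ⌊17.39555/2⌋ = 8; lat ⌊6.70517/1⌋ = 6.
Subsquare (5′×2.5′, letters a–x): lon ⌊1.39555/0.0833333⌋ = 16 → q; lat ⌊0.70517/0.0416667⌋ = 16 → q.
Extended square (30″×15″, digits 0–9): lon ⌊0.06222/0.00833333⌋ = 7; lat ⌊0.03851/0.00416667⌋ = 9.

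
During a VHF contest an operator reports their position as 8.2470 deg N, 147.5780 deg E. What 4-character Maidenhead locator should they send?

QJ38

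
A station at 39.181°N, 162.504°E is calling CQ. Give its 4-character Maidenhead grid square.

RM19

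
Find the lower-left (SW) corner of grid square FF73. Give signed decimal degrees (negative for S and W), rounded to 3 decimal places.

Field F=5, F=5: +5·20° lon, +5·10° lat → SW at lon -80°, lat -40°.
Square 7, 3: +7·2° lon, +3·1° lat → SW at lon -66°, lat -37°.
latitude -37.000, longitude -66.000.

-37.000, -66.000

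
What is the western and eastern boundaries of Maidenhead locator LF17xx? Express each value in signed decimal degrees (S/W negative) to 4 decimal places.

43.9167, 44.0000

Field L=11, F=5: +11·20° lon, +5·10° lat → SW at lon 40°, lat -40°.
Square 1, 7: +1·2° lon, +7·1° lat → SW at lon 42°, lat -33°.
Subsquare x=23, x=23: +23·0.0833333° lon, +23·0.0416667° lat → SW at lon 43.9167°, lat -32.0417°.
Cell spans 0.0833333° lon × 0.0416667° lat.
west 43.9167, east 44.0000.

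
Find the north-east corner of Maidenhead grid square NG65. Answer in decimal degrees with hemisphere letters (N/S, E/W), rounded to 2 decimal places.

24.00° S, 94.00° E

Field N=13, G=6: +13·20° lon, +6·10° lat → SW at lon 80°, lat -30°.
Square 6, 5: +6·2° lon, +5·1° lat → SW at lon 92°, lat -25°.
Cell spans 2° lon × 1° lat. NE corner is SW corner plus one full cell.
latitude 24.00° S, longitude 94.00° E.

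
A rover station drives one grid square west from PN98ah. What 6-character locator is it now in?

Longitude subsquare a = 0; −1 → -1, wraps to 23 = x, carry into square.
Longitude square 9; −1 → 8.
The latitude characters are unchanged.

PN88xh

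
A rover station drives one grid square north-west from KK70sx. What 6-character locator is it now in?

KK71ra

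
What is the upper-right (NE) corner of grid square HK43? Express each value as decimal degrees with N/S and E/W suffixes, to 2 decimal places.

14.00° N, 30.00° W

Field H=7, K=10: +7·20° lon, +10·10° lat → SW at lon -40°, lat 10°.
Square 4, 3: +4·2° lon, +3·1° lat → SW at lon -32°, lat 13°.
Cell spans 2° lon × 1° lat. NE corner is SW corner plus one full cell.
latitude 14.00° N, longitude 30.00° W.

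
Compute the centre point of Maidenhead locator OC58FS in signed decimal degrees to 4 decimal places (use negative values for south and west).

Field O=14, C=2: +14·20° lon, +2·10° lat → SW at lon 100°, lat -70°.
Square 5, 8: +5·2° lon, +8·1° lat → SW at lon 110°, lat -62°.
Subsquare f=5, s=18: +5·0.0833333° lon, +18·0.0416667° lat → SW at lon 110.417°, lat -61.25°.
Cell spans 0.0833333° lon × 0.0416667° lat. Centre is SW corner plus half of each.
latitude -61.2292, longitude 110.4583.

-61.2292, 110.4583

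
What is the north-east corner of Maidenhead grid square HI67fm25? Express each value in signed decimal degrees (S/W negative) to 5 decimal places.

-2.47500, -27.55833

Field H=7, I=8: +7·20° lon, +8·10° lat → SW at lon -40°, lat -10°.
Square 6, 7: +6·2° lon, +7·1° lat → SW at lon -28°, lat -3°.
Subsquare f=5, m=12: +5·0.0833333° lon, +12·0.0416667° lat → SW at lon -27.5833°, lat -2.5°.
Extended square 2, 5: +2·0.00833333° lon, +5·0.00416667° lat → SW at lon -27.5667°, lat -2.47917°.
Cell spans 0.00833333° lon × 0.00416667° lat. NE corner is SW corner plus one full cell.
latitude -2.47500, longitude -27.55833.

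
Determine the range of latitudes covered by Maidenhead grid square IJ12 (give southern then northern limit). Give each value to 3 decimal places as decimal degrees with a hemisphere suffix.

Field I=8, J=9: +8·20° lon, +9·10° lat → SW at lon -20°, lat 0°.
Square 1, 2: +1·2° lon, +2·1° lat → SW at lon -18°, lat 2°.
Cell spans 2° lon × 1° lat.
south 2.000° N, north 3.000° N.

2.000° N, 3.000° N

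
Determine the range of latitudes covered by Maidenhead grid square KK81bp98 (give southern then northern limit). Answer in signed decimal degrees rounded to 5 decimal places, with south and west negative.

11.65833, 11.66250

Field K=10, K=10: +10·20° lon, +10·10° lat → SW at lon 20°, lat 10°.
Square 8, 1: +8·2° lon, +1·1° lat → SW at lon 36°, lat 11°.
Subsquare b=1, p=15: +1·0.0833333° lon, +15·0.0416667° lat → SW at lon 36.0833°, lat 11.625°.
Extended square 9, 8: +9·0.00833333° lon, +8·0.00416667° lat → SW at lon 36.1583°, lat 11.6583°.
Cell spans 0.00833333° lon × 0.00416667° lat.
south 11.65833, north 11.66250.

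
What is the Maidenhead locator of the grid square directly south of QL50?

QK59

Latitude square 0; −1 → -1, wraps to 9, carry into field.
Latitude field L = 11; −1 → 10 = K.
The longitude characters are unchanged.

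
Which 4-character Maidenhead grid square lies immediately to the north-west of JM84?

JM75

Longitude square 8; −1 → 7.
Latitude square 4; +1 → 5.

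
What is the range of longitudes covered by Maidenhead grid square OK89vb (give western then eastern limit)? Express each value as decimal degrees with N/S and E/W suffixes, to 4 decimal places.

117.7500° E, 117.8333° E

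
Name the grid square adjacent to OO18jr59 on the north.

OO18js50

Latitude extended square 9; +1 → 10, wraps to 0, carry into subsquare.
Latitude subsquare r = 17; +1 → 18 = s.
The longitude characters are unchanged.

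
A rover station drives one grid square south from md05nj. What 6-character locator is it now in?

MD05ni

Latitude subsquare j = 9; −1 → 8 = i.
The longitude characters are unchanged.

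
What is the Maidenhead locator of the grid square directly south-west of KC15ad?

KC05xc

Longitude subsquare a = 0; −1 → -1, wraps to 23 = x, carry into square.
Longitude square 1; −1 → 0.
Latitude subsquare d = 3; −1 → 2 = c.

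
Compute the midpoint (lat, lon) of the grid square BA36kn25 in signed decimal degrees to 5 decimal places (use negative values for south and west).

-83.43542, -153.14583

Field B=1, A=0: +1·20° lon, +0·10° lat → SW at lon -160°, lat -90°.
Square 3, 6: +3·2° lon, +6·1° lat → SW at lon -154°, lat -84°.
Subsquare k=10, n=13: +10·0.0833333° lon, +13·0.0416667° lat → SW at lon -153.167°, lat -83.4583°.
Extended square 2, 5: +2·0.00833333° lon, +5·0.00416667° lat → SW at lon -153.15°, lat -83.4375°.
Cell spans 0.00833333° lon × 0.00416667° lat. Centre is SW corner plus half of each.
latitude -83.43542, longitude -153.14583.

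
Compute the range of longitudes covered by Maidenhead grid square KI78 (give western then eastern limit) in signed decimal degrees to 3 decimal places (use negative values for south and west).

Field K=10, I=8: +10·20° lon, +8·10° lat → SW at lon 20°, lat -10°.
Square 7, 8: +7·2° lon, +8·1° lat → SW at lon 34°, lat -2°.
Cell spans 2° lon × 1° lat.
west 34.000, east 36.000.

34.000, 36.000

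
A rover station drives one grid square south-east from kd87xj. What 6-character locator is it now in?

Longitude subsquare x = 23; +1 → 24, wraps to 0 = a, carry into square.
Longitude square 8; +1 → 9.
Latitude subsquare j = 9; −1 → 8 = i.

KD97ai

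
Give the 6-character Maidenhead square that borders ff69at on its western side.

FF59xt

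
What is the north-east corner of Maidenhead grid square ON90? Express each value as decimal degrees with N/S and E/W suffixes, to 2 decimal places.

41.00° N, 120.00° E

Field O=14, N=13: +14·20° lon, +13·10° lat → SW at lon 100°, lat 40°.
Square 9, 0: +9·2° lon, +0·1° lat → SW at lon 118°, lat 40°.
Cell spans 2° lon × 1° lat. NE corner is SW corner plus one full cell.
latitude 41.00° N, longitude 120.00° E.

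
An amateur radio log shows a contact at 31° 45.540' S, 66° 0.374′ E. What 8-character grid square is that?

MF38af07

Shift to the Maidenhead origin (180°W, 90°S): lon 246.00623, lat 58.24100.
Field: 246.00623/20 → 12 → M, 58.24100/10 → 5 → F; chars MF.
Square: 6.00623/2 → 3, 8.24100/1 → 8; chars 38.
Subsquare: 0.00623/0.0833333 → 0 → a, 0.24100/0.0416667 → 5 → f; chars af.
Extended square: 0.00623/0.00833333 → 0, 0.03267/0.00416667 → 7; chars 07.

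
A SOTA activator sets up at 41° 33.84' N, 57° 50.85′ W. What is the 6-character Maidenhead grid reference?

GN11bn

Offset from 180°W / 90°S: lon 122.1525°, lat 131.5640°.
Field: lon ⌊122.1525/20⌋ = 6 → G; lat ⌊131.5640/10⌋ = 13 → N.
Square: lon ⌊2.1525/2⌋ = 1; lat ⌊1.5640/1⌋ = 1.
Subsquare: lon ⌊0.1525/0.0833333⌋ = 1 → b; lat ⌊0.5640/0.0416667⌋ = 13 → n.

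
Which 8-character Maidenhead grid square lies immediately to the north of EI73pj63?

Latitude extended square 3; +1 → 4.
The longitude characters are unchanged.

EI73pj64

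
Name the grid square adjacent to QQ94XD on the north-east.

RQ04ae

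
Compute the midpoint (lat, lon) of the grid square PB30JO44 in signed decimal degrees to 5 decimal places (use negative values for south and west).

-79.39792, 126.78750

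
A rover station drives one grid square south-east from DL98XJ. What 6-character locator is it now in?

Longitude subsquare x = 23; +1 → 24, wraps to 0 = a, carry into square.
Longitude square 9; +1 → 10, wraps to 0, carry into field.
Longitude field D = 3; +1 → 4 = E.
Latitude subsquare j = 9; −1 → 8 = i.

EL08ai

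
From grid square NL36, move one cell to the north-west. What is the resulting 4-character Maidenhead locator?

NL27

Longitude square 3; −1 → 2.
Latitude square 6; +1 → 7.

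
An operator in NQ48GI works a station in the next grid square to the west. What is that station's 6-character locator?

NQ48fi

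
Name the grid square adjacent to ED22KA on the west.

Longitude subsquare k = 10; −1 → 9 = j.
The latitude characters are unchanged.

ED22ja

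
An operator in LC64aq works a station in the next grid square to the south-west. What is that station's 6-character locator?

LC54xp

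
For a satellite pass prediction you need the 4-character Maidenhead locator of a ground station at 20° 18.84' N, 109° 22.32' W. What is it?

DL50

Add 180° to longitude and 90° to latitude: 70.63, 110.31.
Field: 70.63/20 → 3 → D, 110.31/10 → 11 → L; chars DL.
Square: 10.63/2 → 5, 0.31/1 → 0; chars 50.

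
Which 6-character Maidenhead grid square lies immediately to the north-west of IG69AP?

IG59xq

Longitude subsquare a = 0; −1 → -1, wraps to 23 = x, carry into square.
Longitude square 6; −1 → 5.
Latitude subsquare p = 15; +1 → 16 = q.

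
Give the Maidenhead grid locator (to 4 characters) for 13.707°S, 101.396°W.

DH96

Add 180° to longitude and 90° to latitude: 78.60, 76.29.
Field: 78.60/20 → 3 → D, 76.29/10 → 7 → H; chars DH.
Square: 18.60/2 → 9, 6.29/1 → 6; chars 96.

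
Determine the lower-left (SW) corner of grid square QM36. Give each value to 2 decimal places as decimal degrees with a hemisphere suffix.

Field Q=16, M=12: +16·20° lon, +12·10° lat → SW at lon 140°, lat 30°.
Square 3, 6: +3·2° lon, +6·1° lat → SW at lon 146°, lat 36°.
latitude 36.00° N, longitude 146.00° E.

36.00° N, 146.00° E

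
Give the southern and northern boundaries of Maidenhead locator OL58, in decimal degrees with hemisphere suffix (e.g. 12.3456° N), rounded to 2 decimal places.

28.00° N, 29.00° N

Field O=14, L=11: +14·20° lon, +11·10° lat → SW at lon 100°, lat 20°.
Square 5, 8: +5·2° lon, +8·1° lat → SW at lon 110°, lat 28°.
Cell spans 2° lon × 1° lat.
south 28.00° N, north 29.00° N.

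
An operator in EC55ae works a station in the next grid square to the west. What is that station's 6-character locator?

EC45xe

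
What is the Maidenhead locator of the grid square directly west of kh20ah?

Longitude subsquare a = 0; −1 → -1, wraps to 23 = x, carry into square.
Longitude square 2; −1 → 1.
The latitude characters are unchanged.

KH10xh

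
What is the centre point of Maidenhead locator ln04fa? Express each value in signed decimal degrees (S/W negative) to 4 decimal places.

Field L=11, N=13: +11·20° lon, +13·10° lat → SW at lon 40°, lat 40°.
Square 0, 4: +0·2° lon, +4·1° lat → SW at lon 40°, lat 44°.
Subsquare f=5, a=0: +5·0.0833333° lon, +0·0.0416667° lat → SW at lon 40.4167°, lat 44°.
Cell spans 0.0833333° lon × 0.0416667° lat. Centre is SW corner plus half of each.
latitude 44.0208, longitude 40.4583.

44.0208, 40.4583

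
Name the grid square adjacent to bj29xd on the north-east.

Longitude subsquare x = 23; +1 → 24, wraps to 0 = a, carry into square.
Longitude square 2; +1 → 3.
Latitude subsquare d = 3; +1 → 4 = e.

BJ39ae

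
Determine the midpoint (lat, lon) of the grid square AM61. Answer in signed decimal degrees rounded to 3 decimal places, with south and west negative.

Field A=0, M=12: +0·20° lon, +12·10° lat → SW at lon -180°, lat 30°.
Square 6, 1: +6·2° lon, +1·1° lat → SW at lon -168°, lat 31°.
Cell spans 2° lon × 1° lat. Centre is SW corner plus half of each.
latitude 31.500, longitude -167.000.

31.500, -167.000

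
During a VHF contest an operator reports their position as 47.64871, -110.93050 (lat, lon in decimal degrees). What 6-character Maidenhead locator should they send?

DN47mp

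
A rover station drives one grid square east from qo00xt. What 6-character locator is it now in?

QO10at

Longitude subsquare x = 23; +1 → 24, wraps to 0 = a, carry into square.
Longitude square 0; +1 → 1.
The latitude characters are unchanged.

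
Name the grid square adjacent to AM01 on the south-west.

RM90

Longitude square 0; −1 → -1, wraps to 9, carry into field.
Longitude field A = 0; −1 → -1, wraps to 17 = R, wrapping around the antimeridian.
Latitude square 1; −1 → 0.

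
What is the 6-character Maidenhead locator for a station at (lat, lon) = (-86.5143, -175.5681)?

Shift to the Maidenhead origin (180°W, 90°S): lon 4.4319, lat 3.4857.
Field: 4.4319/20 → 0 → A, 3.4857/10 → 0 → A; chars AA.
Square: 4.4319/2 → 2, 3.4857/1 → 3; chars 23.
Subsquare: 0.4319/0.0833333 → 5 → f, 0.4857/0.0416667 → 11 → l; chars fl.

AA23fl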